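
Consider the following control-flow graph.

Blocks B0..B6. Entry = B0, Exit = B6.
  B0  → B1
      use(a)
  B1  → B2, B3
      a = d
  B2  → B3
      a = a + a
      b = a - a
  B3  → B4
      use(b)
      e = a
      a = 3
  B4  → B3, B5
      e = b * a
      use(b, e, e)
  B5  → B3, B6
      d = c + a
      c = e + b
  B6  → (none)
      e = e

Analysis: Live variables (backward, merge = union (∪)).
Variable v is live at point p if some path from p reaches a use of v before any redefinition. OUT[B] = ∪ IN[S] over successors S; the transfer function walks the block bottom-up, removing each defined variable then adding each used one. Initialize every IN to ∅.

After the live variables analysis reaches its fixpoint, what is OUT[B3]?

Answer: {a, b, c}

Trace:
Per-block solution:
  B0: | IN={a, b, c, d} | OUT={b, c, d}
  B1: | IN={b, c, d} | OUT={a, b, c}
  B2: | IN={a, c} | OUT={a, b, c}
  B3: | IN={a, b, c} | OUT={a, b, c}
  B4: | IN={a, b, c} | OUT={a, b, c, e}
  B5: | IN={a, b, c, e} | OUT={a, b, c, e}
  B6: | IN={e} | OUT={}

Merge at B3: OUT[B3] = IN[B4] = {a, b, c}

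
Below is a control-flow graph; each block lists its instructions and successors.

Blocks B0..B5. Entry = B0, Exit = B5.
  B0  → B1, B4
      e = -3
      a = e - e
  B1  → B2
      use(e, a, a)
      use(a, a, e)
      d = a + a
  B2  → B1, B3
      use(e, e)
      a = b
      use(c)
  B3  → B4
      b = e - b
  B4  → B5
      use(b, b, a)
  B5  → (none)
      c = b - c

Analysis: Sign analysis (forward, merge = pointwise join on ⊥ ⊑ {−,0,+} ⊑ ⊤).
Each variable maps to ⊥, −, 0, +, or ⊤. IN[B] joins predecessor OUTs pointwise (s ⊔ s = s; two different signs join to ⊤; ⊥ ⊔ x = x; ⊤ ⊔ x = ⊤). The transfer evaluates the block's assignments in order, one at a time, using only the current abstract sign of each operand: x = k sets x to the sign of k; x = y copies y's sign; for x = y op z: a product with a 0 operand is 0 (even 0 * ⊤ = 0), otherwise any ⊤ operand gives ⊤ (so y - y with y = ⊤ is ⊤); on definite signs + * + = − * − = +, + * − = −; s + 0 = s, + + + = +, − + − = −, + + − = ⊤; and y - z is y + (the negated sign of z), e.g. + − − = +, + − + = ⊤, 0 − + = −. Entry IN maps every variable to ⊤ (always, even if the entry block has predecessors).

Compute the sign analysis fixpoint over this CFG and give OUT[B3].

Fixpoint table:
  B0:   IN=(all ⊤)   OUT={e:-; rest ⊤}
  B1:   IN={e:-; rest ⊤}   OUT={e:-; rest ⊤}
  B2:   IN={e:-; rest ⊤}   OUT={e:-; rest ⊤}
  B3:   IN={e:-; rest ⊤}   OUT={e:-; rest ⊤}
  B4:   IN={e:-; rest ⊤}   OUT={e:-; rest ⊤}
  B5:   IN={e:-; rest ⊤}   OUT={e:-; rest ⊤}

Merge at B3: IN[B3] = OUT[B2] = {a: ⊤, b: ⊤, c: ⊤, d: ⊤, e: -, f: ⊤}
Applying B3's transfer function to that IN value gives OUT[B3] (row B3 above).

Answer: {a: ⊤, b: ⊤, c: ⊤, d: ⊤, e: -, f: ⊤}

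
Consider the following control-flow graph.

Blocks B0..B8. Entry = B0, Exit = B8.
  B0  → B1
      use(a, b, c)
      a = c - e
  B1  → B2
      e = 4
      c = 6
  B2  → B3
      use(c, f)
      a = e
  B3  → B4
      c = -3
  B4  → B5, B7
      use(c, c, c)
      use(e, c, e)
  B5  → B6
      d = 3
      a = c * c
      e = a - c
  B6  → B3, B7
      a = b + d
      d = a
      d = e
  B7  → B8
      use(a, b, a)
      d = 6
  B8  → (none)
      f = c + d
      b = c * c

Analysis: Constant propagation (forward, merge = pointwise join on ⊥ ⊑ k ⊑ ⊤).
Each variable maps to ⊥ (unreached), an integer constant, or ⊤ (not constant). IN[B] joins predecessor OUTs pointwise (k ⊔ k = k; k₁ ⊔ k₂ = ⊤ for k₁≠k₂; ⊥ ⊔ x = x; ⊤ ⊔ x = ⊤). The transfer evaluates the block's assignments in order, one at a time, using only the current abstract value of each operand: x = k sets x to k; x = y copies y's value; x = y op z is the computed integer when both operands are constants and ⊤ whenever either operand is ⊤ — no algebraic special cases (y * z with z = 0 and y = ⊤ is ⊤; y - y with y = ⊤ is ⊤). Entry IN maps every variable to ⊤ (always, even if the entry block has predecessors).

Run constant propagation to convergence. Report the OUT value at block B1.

Answer: {a: ⊤, b: ⊤, c: 6, d: ⊤, e: 4, f: ⊤}

Trace:
Fixpoint table:
  B0:  IN=(all ⊤)  OUT=(all ⊤)
  B1:  IN=(all ⊤)  OUT={c:6, e:4; rest ⊤}
  B2:  IN={c:6, e:4; rest ⊤}  OUT={a:4, c:6, e:4; rest ⊤}
  B3:  IN=(all ⊤)  OUT={c:-3; rest ⊤}
  B4:  IN={c:-3; rest ⊤}  OUT={c:-3; rest ⊤}
  B5:  IN={c:-3; rest ⊤}  OUT={a:9, c:-3, d:3, e:12; rest ⊤}
  B6:  IN={a:9, c:-3, d:3, e:12; rest ⊤}  OUT={c:-3, d:12, e:12; rest ⊤}
  B7:  IN={c:-3; rest ⊤}  OUT={c:-3, d:6; rest ⊤}
  B8:  IN={c:-3, d:6; rest ⊤}  OUT={b:9, c:-3, d:6, f:3; rest ⊤}

Merge at B1: IN[B1] = OUT[B0] = {a: ⊤, b: ⊤, c: ⊤, d: ⊤, e: ⊤, f: ⊤}
Applying B1's transfer function to that IN value gives OUT[B1] (row B1 above).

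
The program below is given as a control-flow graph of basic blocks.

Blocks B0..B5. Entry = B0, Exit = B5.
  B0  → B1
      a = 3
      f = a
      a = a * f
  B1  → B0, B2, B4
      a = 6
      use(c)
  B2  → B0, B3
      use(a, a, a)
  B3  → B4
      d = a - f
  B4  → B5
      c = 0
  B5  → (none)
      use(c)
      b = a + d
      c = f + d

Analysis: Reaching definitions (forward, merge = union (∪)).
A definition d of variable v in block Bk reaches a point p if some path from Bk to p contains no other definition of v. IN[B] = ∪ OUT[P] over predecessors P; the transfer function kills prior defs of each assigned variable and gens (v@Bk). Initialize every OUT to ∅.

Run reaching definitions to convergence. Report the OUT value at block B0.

Per-block solution:
  B0:   IN={a@B1, f@B0}   OUT={a@B0, f@B0}
  B1:   IN={a@B0, f@B0}   OUT={a@B1, f@B0}
  B2:   IN={a@B1, f@B0}   OUT={a@B1, f@B0}
  B3:   IN={a@B1, f@B0}   OUT={a@B1, d@B3, f@B0}
  B4:   IN={a@B1, d@B3, f@B0}   OUT={a@B1, c@B4, d@B3, f@B0}
  B5:   IN={a@B1, c@B4, d@B3, f@B0}   OUT={a@B1, b@B5, c@B5, d@B3, f@B0}

Merge at B0 (entry node, so the boundary value {} is joined with the incoming edge(s)): IN[B0] = {} ⊔ OUT[B1] ⊔ OUT[B2] = {a@B1, f@B0}
Applying B0's transfer function to that IN value gives OUT[B0] (row B0 above).

Answer: {a@B0, f@B0}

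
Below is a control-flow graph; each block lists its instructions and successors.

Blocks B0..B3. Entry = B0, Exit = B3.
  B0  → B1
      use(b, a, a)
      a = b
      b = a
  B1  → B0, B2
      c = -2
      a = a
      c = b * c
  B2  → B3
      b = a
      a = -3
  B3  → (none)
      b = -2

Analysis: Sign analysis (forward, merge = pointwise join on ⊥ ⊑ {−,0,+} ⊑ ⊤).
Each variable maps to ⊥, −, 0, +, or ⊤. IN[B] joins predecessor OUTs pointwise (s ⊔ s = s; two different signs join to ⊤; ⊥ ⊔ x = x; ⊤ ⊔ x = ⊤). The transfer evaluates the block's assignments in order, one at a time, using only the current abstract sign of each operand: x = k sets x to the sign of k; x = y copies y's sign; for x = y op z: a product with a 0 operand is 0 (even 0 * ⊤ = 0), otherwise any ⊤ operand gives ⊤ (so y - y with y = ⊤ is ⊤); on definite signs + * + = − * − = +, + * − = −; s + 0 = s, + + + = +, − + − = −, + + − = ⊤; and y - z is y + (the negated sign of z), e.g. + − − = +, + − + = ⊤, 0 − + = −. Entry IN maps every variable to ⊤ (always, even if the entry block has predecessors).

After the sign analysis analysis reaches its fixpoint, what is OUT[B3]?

Answer: {a: -, b: -, c: ⊤, d: ⊤, e: ⊤, f: ⊤}

Working:
Fixpoint table:
  B0: | IN=(all ⊤) | OUT=(all ⊤)
  B1: | IN=(all ⊤) | OUT=(all ⊤)
  B2: | IN=(all ⊤) | OUT={a:-; rest ⊤}
  B3: | IN={a:-; rest ⊤} | OUT={a:-, b:-; rest ⊤}

Merge at B3: IN[B3] = OUT[B2] = {a: -, b: ⊤, c: ⊤, d: ⊤, e: ⊤, f: ⊤}
Applying B3's transfer function to that IN value gives OUT[B3] (row B3 above).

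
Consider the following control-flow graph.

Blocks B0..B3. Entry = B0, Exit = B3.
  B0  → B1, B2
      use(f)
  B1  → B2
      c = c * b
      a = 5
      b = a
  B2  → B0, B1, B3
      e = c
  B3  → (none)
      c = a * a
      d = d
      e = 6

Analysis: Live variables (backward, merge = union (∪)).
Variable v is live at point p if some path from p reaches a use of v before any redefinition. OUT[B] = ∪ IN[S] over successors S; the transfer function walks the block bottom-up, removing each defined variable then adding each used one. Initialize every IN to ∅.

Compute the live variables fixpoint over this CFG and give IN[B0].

Answer: {a, b, c, d, f}

Trace:
Fixpoint table:
  B0: | IN={a, b, c, d, f} | OUT={a, b, c, d, f}
  B1: | IN={b, c, d, f} | OUT={a, b, c, d, f}
  B2: | IN={a, b, c, d, f} | OUT={a, b, c, d, f}
  B3: | IN={a, d} | OUT={}

Merge at B0: OUT[B0] = IN[B1] ⊔ IN[B2] = {a, b, c, d, f}
Applying B0's transfer function to that OUT value gives IN[B0] (row B0 above).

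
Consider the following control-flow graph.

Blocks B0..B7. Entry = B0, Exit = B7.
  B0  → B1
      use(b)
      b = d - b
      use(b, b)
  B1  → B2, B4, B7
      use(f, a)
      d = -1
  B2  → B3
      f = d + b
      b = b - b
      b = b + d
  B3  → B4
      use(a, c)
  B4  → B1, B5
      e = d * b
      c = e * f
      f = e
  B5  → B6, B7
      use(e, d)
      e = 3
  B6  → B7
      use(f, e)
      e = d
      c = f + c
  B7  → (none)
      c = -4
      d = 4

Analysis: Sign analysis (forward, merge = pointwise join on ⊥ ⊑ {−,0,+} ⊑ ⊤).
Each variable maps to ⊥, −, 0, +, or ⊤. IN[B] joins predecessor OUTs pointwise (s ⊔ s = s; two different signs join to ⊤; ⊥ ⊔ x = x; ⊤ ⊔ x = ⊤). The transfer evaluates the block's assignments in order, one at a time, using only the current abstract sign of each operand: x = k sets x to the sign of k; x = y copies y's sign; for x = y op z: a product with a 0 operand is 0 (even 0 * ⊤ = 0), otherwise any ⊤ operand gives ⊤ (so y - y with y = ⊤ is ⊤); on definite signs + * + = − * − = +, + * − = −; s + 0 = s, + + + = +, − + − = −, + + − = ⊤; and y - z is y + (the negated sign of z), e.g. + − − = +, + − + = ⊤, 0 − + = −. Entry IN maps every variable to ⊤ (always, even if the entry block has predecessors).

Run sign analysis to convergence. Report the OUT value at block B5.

Answer: {a: ⊤, b: ⊤, c: ⊤, d: -, e: +, f: ⊤}

Derivation:
Converged values:
  B0:   IN=(all ⊤)   OUT=(all ⊤)
  B1:   IN=(all ⊤)   OUT={d:-; rest ⊤}
  B2:   IN={d:-; rest ⊤}   OUT={d:-; rest ⊤}
  B3:   IN={d:-; rest ⊤}   OUT={d:-; rest ⊤}
  B4:   IN={d:-; rest ⊤}   OUT={d:-; rest ⊤}
  B5:   IN={d:-; rest ⊤}   OUT={d:-, e:+; rest ⊤}
  B6:   IN={d:-, e:+; rest ⊤}   OUT={d:-, e:-; rest ⊤}
  B7:   IN={d:-; rest ⊤}   OUT={c:-, d:+; rest ⊤}

Merge at B5: IN[B5] = OUT[B4] = {a: ⊤, b: ⊤, c: ⊤, d: -, e: ⊤, f: ⊤}
Applying B5's transfer function to that IN value gives OUT[B5] (row B5 above).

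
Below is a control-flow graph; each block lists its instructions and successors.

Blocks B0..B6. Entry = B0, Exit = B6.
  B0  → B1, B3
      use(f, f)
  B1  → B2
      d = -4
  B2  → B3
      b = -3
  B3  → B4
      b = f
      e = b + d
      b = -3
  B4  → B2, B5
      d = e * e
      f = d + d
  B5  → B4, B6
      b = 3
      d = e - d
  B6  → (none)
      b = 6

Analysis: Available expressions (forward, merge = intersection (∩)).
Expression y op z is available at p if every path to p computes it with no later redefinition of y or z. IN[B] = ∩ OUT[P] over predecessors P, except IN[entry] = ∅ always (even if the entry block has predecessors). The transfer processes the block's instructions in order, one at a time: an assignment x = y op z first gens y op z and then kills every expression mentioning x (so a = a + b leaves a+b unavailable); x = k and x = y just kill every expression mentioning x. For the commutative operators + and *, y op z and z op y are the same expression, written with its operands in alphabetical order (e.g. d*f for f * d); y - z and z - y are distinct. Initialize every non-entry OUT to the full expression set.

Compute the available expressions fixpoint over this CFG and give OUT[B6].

Converged values:
  B0: | IN={} | OUT={}
  B1: | IN={} | OUT={}
  B2: | IN={} | OUT={}
  B3: | IN={} | OUT={}
  B4: | IN={} | OUT={d+d, e*e}
  B5: | IN={d+d, e*e} | OUT={e*e}
  B6: | IN={e*e} | OUT={e*e}

Merge at B6: IN[B6] = OUT[B5] = {e*e}
Applying B6's transfer function to that IN value gives OUT[B6] (row B6 above).

Answer: {e*e}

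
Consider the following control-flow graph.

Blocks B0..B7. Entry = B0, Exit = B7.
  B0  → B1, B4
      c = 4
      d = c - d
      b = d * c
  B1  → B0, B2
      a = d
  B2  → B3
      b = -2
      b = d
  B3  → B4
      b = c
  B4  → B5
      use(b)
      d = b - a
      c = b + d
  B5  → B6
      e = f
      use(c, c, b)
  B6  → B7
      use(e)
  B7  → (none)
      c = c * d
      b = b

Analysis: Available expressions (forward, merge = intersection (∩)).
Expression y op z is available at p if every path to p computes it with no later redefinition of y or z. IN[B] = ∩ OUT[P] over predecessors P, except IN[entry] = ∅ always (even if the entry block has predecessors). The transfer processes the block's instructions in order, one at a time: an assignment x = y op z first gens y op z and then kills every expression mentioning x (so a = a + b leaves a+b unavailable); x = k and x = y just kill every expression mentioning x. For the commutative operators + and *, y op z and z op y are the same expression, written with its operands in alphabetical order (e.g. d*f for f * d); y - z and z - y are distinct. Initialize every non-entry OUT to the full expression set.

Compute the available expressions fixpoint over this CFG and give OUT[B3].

Answer: {c*d}

Trace:
Per-block solution:
  B0:  IN={}  OUT={c*d}
  B1:  IN={c*d}  OUT={c*d}
  B2:  IN={c*d}  OUT={c*d}
  B3:  IN={c*d}  OUT={c*d}
  B4:  IN={c*d}  OUT={b+d, b-a}
  B5:  IN={b+d, b-a}  OUT={b+d, b-a}
  B6:  IN={b+d, b-a}  OUT={b+d, b-a}
  B7:  IN={b+d, b-a}  OUT={}

Merge at B3: IN[B3] = OUT[B2] = {c*d}
Applying B3's transfer function to that IN value gives OUT[B3] (row B3 above).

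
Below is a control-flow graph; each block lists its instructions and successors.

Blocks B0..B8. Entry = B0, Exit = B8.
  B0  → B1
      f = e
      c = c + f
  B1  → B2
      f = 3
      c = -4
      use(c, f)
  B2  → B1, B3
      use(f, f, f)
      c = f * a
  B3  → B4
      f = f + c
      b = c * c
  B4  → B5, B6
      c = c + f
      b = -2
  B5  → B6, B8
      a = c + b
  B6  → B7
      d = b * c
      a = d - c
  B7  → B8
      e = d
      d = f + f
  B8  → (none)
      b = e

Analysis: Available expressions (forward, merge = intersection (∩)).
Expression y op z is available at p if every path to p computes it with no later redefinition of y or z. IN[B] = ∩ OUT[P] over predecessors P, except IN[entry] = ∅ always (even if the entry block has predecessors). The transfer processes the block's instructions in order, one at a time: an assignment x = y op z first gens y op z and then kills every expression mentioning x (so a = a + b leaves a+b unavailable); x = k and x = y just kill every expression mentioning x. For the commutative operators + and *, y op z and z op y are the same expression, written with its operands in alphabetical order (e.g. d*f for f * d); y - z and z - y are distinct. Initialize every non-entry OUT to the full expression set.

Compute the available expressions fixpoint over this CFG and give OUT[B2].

Answer: {a*f}

Trace:
Fixpoint table:
  B0: | IN={} | OUT={}
  B1: | IN={} | OUT={}
  B2: | IN={} | OUT={a*f}
  B3: | IN={a*f} | OUT={c*c}
  B4: | IN={c*c} | OUT={}
  B5: | IN={} | OUT={b+c}
  B6: | IN={} | OUT={b*c, d-c}
  B7: | IN={b*c, d-c} | OUT={b*c, f+f}
  B8: | IN={} | OUT={}

Merge at B2: IN[B2] = OUT[B1] = {}
Applying B2's transfer function to that IN value gives OUT[B2] (row B2 above).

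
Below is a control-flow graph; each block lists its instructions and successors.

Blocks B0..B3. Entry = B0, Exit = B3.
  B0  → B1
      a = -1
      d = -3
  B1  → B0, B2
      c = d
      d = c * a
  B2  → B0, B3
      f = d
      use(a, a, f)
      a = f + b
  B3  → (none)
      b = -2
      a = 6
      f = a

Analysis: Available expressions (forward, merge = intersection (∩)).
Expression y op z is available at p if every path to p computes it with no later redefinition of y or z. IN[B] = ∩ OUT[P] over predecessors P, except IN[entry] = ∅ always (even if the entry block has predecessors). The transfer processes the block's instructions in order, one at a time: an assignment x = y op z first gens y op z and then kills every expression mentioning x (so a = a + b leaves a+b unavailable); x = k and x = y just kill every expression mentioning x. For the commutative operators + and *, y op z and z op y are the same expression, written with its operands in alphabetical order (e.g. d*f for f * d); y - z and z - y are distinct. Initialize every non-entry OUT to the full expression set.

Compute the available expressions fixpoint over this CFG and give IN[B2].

Converged values:
  B0:  IN={}  OUT={}
  B1:  IN={}  OUT={a*c}
  B2:  IN={a*c}  OUT={b+f}
  B3:  IN={b+f}  OUT={}

Merge at B2: IN[B2] = OUT[B1] = {a*c}

Answer: {a*c}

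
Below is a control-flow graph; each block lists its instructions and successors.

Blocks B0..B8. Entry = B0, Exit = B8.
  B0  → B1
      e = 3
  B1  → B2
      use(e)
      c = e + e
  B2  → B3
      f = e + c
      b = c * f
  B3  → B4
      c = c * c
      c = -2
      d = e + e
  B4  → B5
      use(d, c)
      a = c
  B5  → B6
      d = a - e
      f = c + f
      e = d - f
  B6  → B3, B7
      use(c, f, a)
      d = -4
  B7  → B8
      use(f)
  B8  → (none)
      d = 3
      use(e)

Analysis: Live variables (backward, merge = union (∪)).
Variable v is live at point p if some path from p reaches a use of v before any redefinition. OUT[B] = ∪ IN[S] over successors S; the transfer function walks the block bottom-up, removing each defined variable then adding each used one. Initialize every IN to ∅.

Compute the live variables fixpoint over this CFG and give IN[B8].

Answer: {e}

Trace:
Converged values:
  B0:   IN={}   OUT={e}
  B1:   IN={e}   OUT={c, e}
  B2:   IN={c, e}   OUT={c, e, f}
  B3:   IN={c, e, f}   OUT={c, d, e, f}
  B4:   IN={c, d, e, f}   OUT={a, c, e, f}
  B5:   IN={a, c, e, f}   OUT={a, c, e, f}
  B6:   IN={a, c, e, f}   OUT={c, e, f}
  B7:   IN={e, f}   OUT={e}
  B8:   IN={e}   OUT={}

B8 is the boundary node: OUT[B8] = {}
Applying B8's transfer function to that OUT value gives IN[B8] (row B8 above).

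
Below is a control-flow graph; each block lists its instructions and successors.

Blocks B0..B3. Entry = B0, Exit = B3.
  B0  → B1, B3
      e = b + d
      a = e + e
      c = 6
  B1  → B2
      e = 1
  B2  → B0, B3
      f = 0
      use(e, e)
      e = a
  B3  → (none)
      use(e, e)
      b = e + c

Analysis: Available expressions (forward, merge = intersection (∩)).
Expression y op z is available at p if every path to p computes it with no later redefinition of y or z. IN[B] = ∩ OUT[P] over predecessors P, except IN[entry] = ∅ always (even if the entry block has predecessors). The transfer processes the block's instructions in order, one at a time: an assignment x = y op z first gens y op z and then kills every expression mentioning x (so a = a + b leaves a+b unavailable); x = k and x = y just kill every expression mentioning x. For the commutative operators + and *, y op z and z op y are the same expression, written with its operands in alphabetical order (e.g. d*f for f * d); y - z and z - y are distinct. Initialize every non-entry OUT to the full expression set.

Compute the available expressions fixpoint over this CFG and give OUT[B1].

Converged values:
  B0:  IN={}  OUT={b+d, e+e}
  B1:  IN={b+d, e+e}  OUT={b+d}
  B2:  IN={b+d}  OUT={b+d}
  B3:  IN={b+d}  OUT={c+e}

Merge at B1: IN[B1] = OUT[B0] = {b+d, e+e}
Applying B1's transfer function to that IN value gives OUT[B1] (row B1 above).

Answer: {b+d}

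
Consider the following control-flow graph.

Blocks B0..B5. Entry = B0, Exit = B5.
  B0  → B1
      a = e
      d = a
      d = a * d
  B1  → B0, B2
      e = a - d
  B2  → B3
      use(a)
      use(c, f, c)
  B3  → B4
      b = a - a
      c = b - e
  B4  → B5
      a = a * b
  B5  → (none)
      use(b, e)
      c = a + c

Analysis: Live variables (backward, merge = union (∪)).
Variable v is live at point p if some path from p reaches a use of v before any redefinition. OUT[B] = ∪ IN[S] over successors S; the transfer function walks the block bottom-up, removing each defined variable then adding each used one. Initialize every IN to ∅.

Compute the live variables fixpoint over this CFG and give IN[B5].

Answer: {a, b, c, e}

Working:
Per-block solution:
  B0:   IN={c, e, f}   OUT={a, c, d, f}
  B1:   IN={a, c, d, f}   OUT={a, c, e, f}
  B2:   IN={a, c, e, f}   OUT={a, e}
  B3:   IN={a, e}   OUT={a, b, c, e}
  B4:   IN={a, b, c, e}   OUT={a, b, c, e}
  B5:   IN={a, b, c, e}   OUT={}

B5 is the boundary node: OUT[B5] = {}
Applying B5's transfer function to that OUT value gives IN[B5] (row B5 above).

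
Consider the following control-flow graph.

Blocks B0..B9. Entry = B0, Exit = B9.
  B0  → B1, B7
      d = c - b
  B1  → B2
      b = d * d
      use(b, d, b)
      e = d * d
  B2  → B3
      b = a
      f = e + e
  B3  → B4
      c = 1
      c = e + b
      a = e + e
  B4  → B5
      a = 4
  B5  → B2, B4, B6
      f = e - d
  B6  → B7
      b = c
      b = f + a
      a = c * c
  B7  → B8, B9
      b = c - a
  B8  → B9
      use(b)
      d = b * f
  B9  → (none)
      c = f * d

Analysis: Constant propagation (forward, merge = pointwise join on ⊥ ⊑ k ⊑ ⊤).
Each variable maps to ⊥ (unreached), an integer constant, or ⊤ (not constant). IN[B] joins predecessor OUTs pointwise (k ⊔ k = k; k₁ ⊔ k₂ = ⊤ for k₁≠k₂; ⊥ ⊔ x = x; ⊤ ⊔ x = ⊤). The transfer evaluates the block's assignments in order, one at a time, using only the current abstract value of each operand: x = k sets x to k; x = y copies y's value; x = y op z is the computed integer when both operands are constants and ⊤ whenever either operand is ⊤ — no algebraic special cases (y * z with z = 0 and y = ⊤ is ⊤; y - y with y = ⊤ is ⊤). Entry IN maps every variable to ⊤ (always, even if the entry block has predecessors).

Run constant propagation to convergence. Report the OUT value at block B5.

Per-block solution:
  B0:   IN=(all ⊤)   OUT=(all ⊤)
  B1:   IN=(all ⊤)   OUT=(all ⊤)
  B2:   IN=(all ⊤)   OUT=(all ⊤)
  B3:   IN=(all ⊤)   OUT=(all ⊤)
  B4:   IN=(all ⊤)   OUT={a:4; rest ⊤}
  B5:   IN={a:4; rest ⊤}   OUT={a:4; rest ⊤}
  B6:   IN={a:4; rest ⊤}   OUT=(all ⊤)
  B7:   IN=(all ⊤)   OUT=(all ⊤)
  B8:   IN=(all ⊤)   OUT=(all ⊤)
  B9:   IN=(all ⊤)   OUT=(all ⊤)

Merge at B5: IN[B5] = OUT[B4] = {a: 4, b: ⊤, c: ⊤, d: ⊤, e: ⊤, f: ⊤}
Applying B5's transfer function to that IN value gives OUT[B5] (row B5 above).

Answer: {a: 4, b: ⊤, c: ⊤, d: ⊤, e: ⊤, f: ⊤}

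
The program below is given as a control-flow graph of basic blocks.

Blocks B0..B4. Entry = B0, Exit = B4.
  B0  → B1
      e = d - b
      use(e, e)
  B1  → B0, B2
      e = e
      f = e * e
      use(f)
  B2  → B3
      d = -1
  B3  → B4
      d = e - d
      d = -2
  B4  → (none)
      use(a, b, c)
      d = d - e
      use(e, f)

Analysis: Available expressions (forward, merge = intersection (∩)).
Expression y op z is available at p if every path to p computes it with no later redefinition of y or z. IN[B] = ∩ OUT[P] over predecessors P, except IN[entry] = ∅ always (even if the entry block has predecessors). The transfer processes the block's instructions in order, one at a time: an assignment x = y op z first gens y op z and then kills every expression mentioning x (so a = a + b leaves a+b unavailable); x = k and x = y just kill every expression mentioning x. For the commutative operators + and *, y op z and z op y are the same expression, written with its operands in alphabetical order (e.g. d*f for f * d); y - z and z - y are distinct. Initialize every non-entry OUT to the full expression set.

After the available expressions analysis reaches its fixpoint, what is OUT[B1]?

Converged values:
  B0:   IN={}   OUT={d-b}
  B1:   IN={d-b}   OUT={d-b, e*e}
  B2:   IN={d-b, e*e}   OUT={e*e}
  B3:   IN={e*e}   OUT={e*e}
  B4:   IN={e*e}   OUT={e*e}

Merge at B1: IN[B1] = OUT[B0] = {d-b}
Applying B1's transfer function to that IN value gives OUT[B1] (row B1 above).

Answer: {d-b, e*e}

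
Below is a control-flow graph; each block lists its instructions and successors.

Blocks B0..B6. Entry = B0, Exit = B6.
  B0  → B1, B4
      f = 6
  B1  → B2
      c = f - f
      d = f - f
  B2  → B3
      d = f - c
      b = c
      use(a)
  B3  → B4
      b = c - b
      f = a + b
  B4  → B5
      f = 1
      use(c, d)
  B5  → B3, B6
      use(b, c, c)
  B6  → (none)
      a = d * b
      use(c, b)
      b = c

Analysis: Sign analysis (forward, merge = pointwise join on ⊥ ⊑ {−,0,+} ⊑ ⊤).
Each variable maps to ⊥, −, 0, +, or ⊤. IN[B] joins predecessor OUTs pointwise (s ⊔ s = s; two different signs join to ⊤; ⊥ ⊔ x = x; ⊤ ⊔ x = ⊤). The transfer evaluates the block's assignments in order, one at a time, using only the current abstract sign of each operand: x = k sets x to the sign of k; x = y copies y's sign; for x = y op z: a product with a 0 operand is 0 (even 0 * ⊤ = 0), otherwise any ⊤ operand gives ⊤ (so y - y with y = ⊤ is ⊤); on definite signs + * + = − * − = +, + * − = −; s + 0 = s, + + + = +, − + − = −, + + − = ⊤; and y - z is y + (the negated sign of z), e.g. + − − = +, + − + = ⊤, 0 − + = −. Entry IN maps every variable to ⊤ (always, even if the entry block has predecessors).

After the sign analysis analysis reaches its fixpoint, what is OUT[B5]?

Answer: {a: ⊤, b: ⊤, c: ⊤, d: ⊤, e: ⊤, f: +}

Working:
Converged values:
  B0:  IN=(all ⊤)  OUT={f:+; rest ⊤}
  B1:  IN={f:+; rest ⊤}  OUT={f:+; rest ⊤}
  B2:  IN={f:+; rest ⊤}  OUT={f:+; rest ⊤}
  B3:  IN={f:+; rest ⊤}  OUT=(all ⊤)
  B4:  IN=(all ⊤)  OUT={f:+; rest ⊤}
  B5:  IN={f:+; rest ⊤}  OUT={f:+; rest ⊤}
  B6:  IN={f:+; rest ⊤}  OUT={f:+; rest ⊤}

Merge at B5: IN[B5] = OUT[B4] = {a: ⊤, b: ⊤, c: ⊤, d: ⊤, e: ⊤, f: +}
Applying B5's transfer function to that IN value gives OUT[B5] (row B5 above).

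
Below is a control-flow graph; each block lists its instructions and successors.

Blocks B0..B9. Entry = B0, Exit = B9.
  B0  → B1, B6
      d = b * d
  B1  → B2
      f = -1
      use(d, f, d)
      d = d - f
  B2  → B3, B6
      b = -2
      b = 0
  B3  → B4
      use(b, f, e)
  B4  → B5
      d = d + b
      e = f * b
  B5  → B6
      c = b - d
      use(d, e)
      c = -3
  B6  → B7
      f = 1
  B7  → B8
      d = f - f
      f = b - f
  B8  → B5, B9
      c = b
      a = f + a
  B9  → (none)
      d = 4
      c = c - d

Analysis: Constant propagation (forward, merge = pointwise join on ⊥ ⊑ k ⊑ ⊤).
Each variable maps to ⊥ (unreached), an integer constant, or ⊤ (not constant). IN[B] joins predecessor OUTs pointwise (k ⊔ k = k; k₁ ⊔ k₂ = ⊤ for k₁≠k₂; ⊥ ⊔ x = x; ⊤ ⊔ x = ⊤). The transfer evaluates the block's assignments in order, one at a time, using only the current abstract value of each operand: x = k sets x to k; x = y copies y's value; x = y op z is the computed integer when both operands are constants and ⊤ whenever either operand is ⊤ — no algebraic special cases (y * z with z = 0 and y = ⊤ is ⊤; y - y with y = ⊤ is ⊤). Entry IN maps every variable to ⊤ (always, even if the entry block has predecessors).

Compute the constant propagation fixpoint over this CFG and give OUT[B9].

Converged values:
  B0: | IN=(all ⊤) | OUT=(all ⊤)
  B1: | IN=(all ⊤) | OUT={f:-1; rest ⊤}
  B2: | IN={f:-1; rest ⊤} | OUT={b:0, f:-1; rest ⊤}
  B3: | IN={b:0, f:-1; rest ⊤} | OUT={b:0, f:-1; rest ⊤}
  B4: | IN={b:0, f:-1; rest ⊤} | OUT={b:0, e:0, f:-1; rest ⊤}
  B5: | IN=(all ⊤) | OUT={c:-3; rest ⊤}
  B6: | IN=(all ⊤) | OUT={f:1; rest ⊤}
  B7: | IN={f:1; rest ⊤} | OUT={d:0; rest ⊤}
  B8: | IN={d:0; rest ⊤} | OUT={d:0; rest ⊤}
  B9: | IN={d:0; rest ⊤} | OUT={d:4; rest ⊤}

Merge at B9: IN[B9] = OUT[B8] = {a: ⊤, b: ⊤, c: ⊤, d: 0, e: ⊤, f: ⊤}
Applying B9's transfer function to that IN value gives OUT[B9] (row B9 above).

Answer: {a: ⊤, b: ⊤, c: ⊤, d: 4, e: ⊤, f: ⊤}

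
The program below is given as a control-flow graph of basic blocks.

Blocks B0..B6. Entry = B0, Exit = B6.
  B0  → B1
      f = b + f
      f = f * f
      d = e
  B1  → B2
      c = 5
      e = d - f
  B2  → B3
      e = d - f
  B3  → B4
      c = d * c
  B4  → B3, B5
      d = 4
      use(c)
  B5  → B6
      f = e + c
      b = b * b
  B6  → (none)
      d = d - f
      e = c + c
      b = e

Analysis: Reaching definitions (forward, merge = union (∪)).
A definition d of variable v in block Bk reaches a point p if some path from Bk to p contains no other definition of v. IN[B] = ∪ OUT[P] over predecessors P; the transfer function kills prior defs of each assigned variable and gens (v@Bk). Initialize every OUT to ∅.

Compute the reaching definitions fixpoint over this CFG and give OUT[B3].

Converged values:
  B0:   IN={}   OUT={d@B0, f@B0}
  B1:   IN={d@B0, f@B0}   OUT={c@B1, d@B0, e@B1, f@B0}
  B2:   IN={c@B1, d@B0, e@B1, f@B0}   OUT={c@B1, d@B0, e@B2, f@B0}
  B3:   IN={c@B1, c@B3, d@B0, d@B4, e@B2, f@B0}   OUT={c@B3, d@B0, d@B4, e@B2, f@B0}
  B4:   IN={c@B3, d@B0, d@B4, e@B2, f@B0}   OUT={c@B3, d@B4, e@B2, f@B0}
  B5:   IN={c@B3, d@B4, e@B2, f@B0}   OUT={b@B5, c@B3, d@B4, e@B2, f@B5}
  B6:   IN={b@B5, c@B3, d@B4, e@B2, f@B5}   OUT={b@B6, c@B3, d@B6, e@B6, f@B5}

Merge at B3: IN[B3] = OUT[B2] ⊔ OUT[B4] = {c@B1, c@B3, d@B0, d@B4, e@B2, f@B0}
Applying B3's transfer function to that IN value gives OUT[B3] (row B3 above).

Answer: {c@B3, d@B0, d@B4, e@B2, f@B0}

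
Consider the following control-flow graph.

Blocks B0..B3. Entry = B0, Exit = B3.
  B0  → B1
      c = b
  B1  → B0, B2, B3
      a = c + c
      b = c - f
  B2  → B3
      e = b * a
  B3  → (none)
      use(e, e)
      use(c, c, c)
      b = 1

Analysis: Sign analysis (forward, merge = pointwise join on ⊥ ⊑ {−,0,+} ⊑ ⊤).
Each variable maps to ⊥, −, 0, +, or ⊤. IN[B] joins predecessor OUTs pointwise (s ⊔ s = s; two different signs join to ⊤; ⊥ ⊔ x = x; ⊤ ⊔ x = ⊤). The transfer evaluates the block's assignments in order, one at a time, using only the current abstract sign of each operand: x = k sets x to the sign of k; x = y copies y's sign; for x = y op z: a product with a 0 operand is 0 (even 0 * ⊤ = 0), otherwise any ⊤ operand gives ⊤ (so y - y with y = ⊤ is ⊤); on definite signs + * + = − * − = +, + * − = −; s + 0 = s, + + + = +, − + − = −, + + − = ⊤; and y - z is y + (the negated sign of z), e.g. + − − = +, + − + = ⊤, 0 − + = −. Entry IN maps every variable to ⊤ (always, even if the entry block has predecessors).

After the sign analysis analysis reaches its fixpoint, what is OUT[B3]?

Converged values:
  B0:  IN=(all ⊤)  OUT=(all ⊤)
  B1:  IN=(all ⊤)  OUT=(all ⊤)
  B2:  IN=(all ⊤)  OUT=(all ⊤)
  B3:  IN=(all ⊤)  OUT={b:+; rest ⊤}

Merge at B3: IN[B3] = OUT[B1] ⊔ OUT[B2] = {a: ⊤, b: ⊤, c: ⊤, d: ⊤, e: ⊤, f: ⊤}
Applying B3's transfer function to that IN value gives OUT[B3] (row B3 above).

Answer: {a: ⊤, b: +, c: ⊤, d: ⊤, e: ⊤, f: ⊤}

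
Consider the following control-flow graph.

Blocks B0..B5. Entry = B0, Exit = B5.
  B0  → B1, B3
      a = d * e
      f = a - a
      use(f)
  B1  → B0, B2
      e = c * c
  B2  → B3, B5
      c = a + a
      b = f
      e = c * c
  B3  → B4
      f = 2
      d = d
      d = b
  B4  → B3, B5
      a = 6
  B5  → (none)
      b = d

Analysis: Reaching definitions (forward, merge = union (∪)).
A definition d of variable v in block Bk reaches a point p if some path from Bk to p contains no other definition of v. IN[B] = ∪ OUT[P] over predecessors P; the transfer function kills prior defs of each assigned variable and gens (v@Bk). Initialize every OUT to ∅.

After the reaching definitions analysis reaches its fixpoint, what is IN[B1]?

Answer: {a@B0, e@B1, f@B0}

Trace:
Per-block solution:
  B0:  IN={a@B0, e@B1, f@B0}  OUT={a@B0, e@B1, f@B0}
  B1:  IN={a@B0, e@B1, f@B0}  OUT={a@B0, e@B1, f@B0}
  B2:  IN={a@B0, e@B1, f@B0}  OUT={a@B0, b@B2, c@B2, e@B2, f@B0}
  B3:  IN={a@B0, a@B4, b@B2, c@B2, d@B3, e@B1, e@B2, f@B0, f@B3}  OUT={a@B0, a@B4, b@B2, c@B2, d@B3, e@B1, e@B2, f@B3}
  B4:  IN={a@B0, a@B4, b@B2, c@B2, d@B3, e@B1, e@B2, f@B3}  OUT={a@B4, b@B2, c@B2, d@B3, e@B1, e@B2, f@B3}
  B5:  IN={a@B0, a@B4, b@B2, c@B2, d@B3, e@B1, e@B2, f@B0, f@B3}  OUT={a@B0, a@B4, b@B5, c@B2, d@B3, e@B1, e@B2, f@B0, f@B3}

Merge at B1: IN[B1] = OUT[B0] = {a@B0, e@B1, f@B0}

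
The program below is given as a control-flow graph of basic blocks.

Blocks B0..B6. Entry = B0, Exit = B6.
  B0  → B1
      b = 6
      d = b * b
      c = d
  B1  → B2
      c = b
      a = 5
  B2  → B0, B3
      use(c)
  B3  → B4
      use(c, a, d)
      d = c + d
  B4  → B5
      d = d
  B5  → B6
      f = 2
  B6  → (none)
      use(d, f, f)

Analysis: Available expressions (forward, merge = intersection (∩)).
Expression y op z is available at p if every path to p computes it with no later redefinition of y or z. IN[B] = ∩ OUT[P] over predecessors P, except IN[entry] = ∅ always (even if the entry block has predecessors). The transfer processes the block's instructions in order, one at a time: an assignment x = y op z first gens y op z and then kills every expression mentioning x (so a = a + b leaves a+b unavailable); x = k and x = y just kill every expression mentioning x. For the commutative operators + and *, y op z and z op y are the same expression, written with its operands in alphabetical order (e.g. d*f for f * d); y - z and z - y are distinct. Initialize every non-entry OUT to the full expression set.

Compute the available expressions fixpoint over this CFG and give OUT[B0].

Converged values:
  B0:  IN={}  OUT={b*b}
  B1:  IN={b*b}  OUT={b*b}
  B2:  IN={b*b}  OUT={b*b}
  B3:  IN={b*b}  OUT={b*b}
  B4:  IN={b*b}  OUT={b*b}
  B5:  IN={b*b}  OUT={b*b}
  B6:  IN={b*b}  OUT={b*b}

Merge at B0 (entry node, so the boundary value {} is joined with the incoming edge(s)): IN[B0] = {} ∩ OUT[B2] = {}
Applying B0's transfer function to that IN value gives OUT[B0] (row B0 above).

Answer: {b*b}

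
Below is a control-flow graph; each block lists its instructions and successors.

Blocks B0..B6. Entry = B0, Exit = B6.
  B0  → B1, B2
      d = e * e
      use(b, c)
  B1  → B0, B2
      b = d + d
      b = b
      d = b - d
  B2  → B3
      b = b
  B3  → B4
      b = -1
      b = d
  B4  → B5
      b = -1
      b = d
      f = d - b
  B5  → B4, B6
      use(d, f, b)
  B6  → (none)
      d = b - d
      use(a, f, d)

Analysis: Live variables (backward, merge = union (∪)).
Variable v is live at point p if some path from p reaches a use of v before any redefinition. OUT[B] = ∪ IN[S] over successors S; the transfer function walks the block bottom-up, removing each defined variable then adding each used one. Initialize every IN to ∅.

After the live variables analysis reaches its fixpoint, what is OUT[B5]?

Converged values:
  B0:   IN={a, b, c, e}   OUT={a, b, c, d, e}
  B1:   IN={a, c, d, e}   OUT={a, b, c, d, e}
  B2:   IN={a, b, d}   OUT={a, d}
  B3:   IN={a, d}   OUT={a, d}
  B4:   IN={a, d}   OUT={a, b, d, f}
  B5:   IN={a, b, d, f}   OUT={a, b, d, f}
  B6:   IN={a, b, d, f}   OUT={}

Merge at B5: OUT[B5] = IN[B4] ⊔ IN[B6] = {a, b, d, f}

Answer: {a, b, d, f}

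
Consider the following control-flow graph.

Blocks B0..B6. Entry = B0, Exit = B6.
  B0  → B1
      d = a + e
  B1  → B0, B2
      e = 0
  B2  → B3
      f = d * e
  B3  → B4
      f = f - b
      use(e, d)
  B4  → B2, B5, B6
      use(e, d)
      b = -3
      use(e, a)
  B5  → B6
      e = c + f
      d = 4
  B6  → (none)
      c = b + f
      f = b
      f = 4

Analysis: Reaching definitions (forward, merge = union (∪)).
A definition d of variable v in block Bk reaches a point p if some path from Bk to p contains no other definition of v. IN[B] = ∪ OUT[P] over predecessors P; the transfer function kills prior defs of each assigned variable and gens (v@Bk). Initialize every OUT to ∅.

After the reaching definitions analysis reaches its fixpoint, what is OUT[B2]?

Per-block solution:
  B0:   IN={d@B0, e@B1}   OUT={d@B0, e@B1}
  B1:   IN={d@B0, e@B1}   OUT={d@B0, e@B1}
  B2:   IN={b@B4, d@B0, e@B1, f@B3}   OUT={b@B4, d@B0, e@B1, f@B2}
  B3:   IN={b@B4, d@B0, e@B1, f@B2}   OUT={b@B4, d@B0, e@B1, f@B3}
  B4:   IN={b@B4, d@B0, e@B1, f@B3}   OUT={b@B4, d@B0, e@B1, f@B3}
  B5:   IN={b@B4, d@B0, e@B1, f@B3}   OUT={b@B4, d@B5, e@B5, f@B3}
  B6:   IN={b@B4, d@B0, d@B5, e@B1, e@B5, f@B3}   OUT={b@B4, c@B6, d@B0, d@B5, e@B1, e@B5, f@B6}

Merge at B2: IN[B2] = OUT[B1] ⊔ OUT[B4] = {b@B4, d@B0, e@B1, f@B3}
Applying B2's transfer function to that IN value gives OUT[B2] (row B2 above).

Answer: {b@B4, d@B0, e@B1, f@B2}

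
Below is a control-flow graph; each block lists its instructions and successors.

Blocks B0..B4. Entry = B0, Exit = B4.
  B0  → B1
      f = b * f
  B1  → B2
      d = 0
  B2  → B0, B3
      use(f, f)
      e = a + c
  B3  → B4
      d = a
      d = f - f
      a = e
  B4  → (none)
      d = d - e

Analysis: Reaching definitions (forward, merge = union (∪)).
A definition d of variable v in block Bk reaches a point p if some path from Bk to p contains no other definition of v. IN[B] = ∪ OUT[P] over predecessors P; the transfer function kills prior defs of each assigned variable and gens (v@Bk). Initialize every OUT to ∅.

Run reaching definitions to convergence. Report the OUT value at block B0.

Answer: {d@B1, e@B2, f@B0}

Working:
Fixpoint table:
  B0:   IN={d@B1, e@B2, f@B0}   OUT={d@B1, e@B2, f@B0}
  B1:   IN={d@B1, e@B2, f@B0}   OUT={d@B1, e@B2, f@B0}
  B2:   IN={d@B1, e@B2, f@B0}   OUT={d@B1, e@B2, f@B0}
  B3:   IN={d@B1, e@B2, f@B0}   OUT={a@B3, d@B3, e@B2, f@B0}
  B4:   IN={a@B3, d@B3, e@B2, f@B0}   OUT={a@B3, d@B4, e@B2, f@B0}

Merge at B0 (entry node, so the boundary value {} is joined with the incoming edge(s)): IN[B0] = {} ⊔ OUT[B2] = {d@B1, e@B2, f@B0}
Applying B0's transfer function to that IN value gives OUT[B0] (row B0 above).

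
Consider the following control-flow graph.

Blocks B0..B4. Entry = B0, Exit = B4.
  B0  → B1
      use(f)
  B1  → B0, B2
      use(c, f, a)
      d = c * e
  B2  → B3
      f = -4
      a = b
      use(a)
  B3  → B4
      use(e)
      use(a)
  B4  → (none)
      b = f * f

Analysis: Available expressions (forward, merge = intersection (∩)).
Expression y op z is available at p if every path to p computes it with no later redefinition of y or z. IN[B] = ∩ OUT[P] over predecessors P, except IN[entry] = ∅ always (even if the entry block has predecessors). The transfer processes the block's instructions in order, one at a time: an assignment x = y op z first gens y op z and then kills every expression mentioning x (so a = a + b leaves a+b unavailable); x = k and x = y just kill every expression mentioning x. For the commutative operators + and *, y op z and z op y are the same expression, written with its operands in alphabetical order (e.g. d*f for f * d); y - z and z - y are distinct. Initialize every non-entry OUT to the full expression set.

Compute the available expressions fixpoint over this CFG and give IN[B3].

Fixpoint table:
  B0: | IN={} | OUT={}
  B1: | IN={} | OUT={c*e}
  B2: | IN={c*e} | OUT={c*e}
  B3: | IN={c*e} | OUT={c*e}
  B4: | IN={c*e} | OUT={c*e, f*f}

Merge at B3: IN[B3] = OUT[B2] = {c*e}

Answer: {c*e}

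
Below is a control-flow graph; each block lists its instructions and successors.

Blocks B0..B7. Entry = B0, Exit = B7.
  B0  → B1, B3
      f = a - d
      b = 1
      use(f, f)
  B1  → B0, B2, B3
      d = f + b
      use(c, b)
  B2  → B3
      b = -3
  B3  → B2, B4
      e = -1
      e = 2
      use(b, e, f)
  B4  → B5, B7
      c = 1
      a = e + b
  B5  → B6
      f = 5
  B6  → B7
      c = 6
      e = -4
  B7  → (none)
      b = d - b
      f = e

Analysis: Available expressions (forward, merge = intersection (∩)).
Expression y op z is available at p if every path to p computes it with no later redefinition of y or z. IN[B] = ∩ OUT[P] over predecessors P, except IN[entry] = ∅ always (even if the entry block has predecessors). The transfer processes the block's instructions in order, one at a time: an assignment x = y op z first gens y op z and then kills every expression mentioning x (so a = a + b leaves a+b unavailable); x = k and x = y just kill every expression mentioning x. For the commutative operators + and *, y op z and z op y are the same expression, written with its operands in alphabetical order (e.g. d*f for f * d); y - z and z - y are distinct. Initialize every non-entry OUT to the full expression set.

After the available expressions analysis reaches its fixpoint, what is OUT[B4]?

Fixpoint table:
  B0:   IN={}   OUT={a-d}
  B1:   IN={a-d}   OUT={b+f}
  B2:   IN={}   OUT={}
  B3:   IN={}   OUT={}
  B4:   IN={}   OUT={b+e}
  B5:   IN={b+e}   OUT={b+e}
  B6:   IN={b+e}   OUT={}
  B7:   IN={}   OUT={}

Merge at B4: IN[B4] = OUT[B3] = {}
Applying B4's transfer function to that IN value gives OUT[B4] (row B4 above).

Answer: {b+e}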